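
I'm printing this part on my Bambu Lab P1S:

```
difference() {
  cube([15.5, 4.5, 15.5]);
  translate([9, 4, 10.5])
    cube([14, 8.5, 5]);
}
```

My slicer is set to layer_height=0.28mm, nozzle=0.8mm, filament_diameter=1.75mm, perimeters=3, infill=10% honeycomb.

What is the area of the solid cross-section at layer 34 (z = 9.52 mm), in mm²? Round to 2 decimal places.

69.75 mm²

At z = 9.52 mm: the 15.5×4.5 cube contributes its full rectangle (area 69.75 mm²); the cube at (9, 4) does not reach this height (z outside [10.5, 15.5]); After the difference (first − rest): none of the subtracted shapes is present at this height, so the 15.5×4.5 cube is unchanged — area = 69.75 mm². Overall, the cross-section is a single solid region. Net area = 69.75 mm².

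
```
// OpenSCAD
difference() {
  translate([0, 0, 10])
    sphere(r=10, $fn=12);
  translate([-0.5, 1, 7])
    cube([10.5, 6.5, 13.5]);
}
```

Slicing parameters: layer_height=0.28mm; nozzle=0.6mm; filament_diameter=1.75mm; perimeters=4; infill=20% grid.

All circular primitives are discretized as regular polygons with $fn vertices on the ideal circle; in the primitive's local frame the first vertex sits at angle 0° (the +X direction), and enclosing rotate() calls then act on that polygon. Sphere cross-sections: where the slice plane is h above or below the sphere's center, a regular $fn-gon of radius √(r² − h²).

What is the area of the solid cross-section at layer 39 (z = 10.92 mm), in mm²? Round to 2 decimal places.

239.22 mm²

At z = 10.92 mm: the r=10 sphere slices to a regular 12-gon of circumradius 9.958 (√(r²−h²) with h=0.92 from center) (area = (12/2)·9.958²·sin(360°/12) = 297.46 mm²); the 10.5×6.5 cube at (-0.5, 1) contributes its full rectangle (area 68.25 mm²); After the difference (first − rest): starting from the r=10 sphere (297.46 mm²), the 10.5×6.5 cube at (-0.5, 1) partially overlaps it — only the 58.25 mm² overlap (of its 68.25 mm²) is removed, clipping the outline — area = 239.22 mm². Overall, the cross-section is a single solid region. Net area = 239.22 mm².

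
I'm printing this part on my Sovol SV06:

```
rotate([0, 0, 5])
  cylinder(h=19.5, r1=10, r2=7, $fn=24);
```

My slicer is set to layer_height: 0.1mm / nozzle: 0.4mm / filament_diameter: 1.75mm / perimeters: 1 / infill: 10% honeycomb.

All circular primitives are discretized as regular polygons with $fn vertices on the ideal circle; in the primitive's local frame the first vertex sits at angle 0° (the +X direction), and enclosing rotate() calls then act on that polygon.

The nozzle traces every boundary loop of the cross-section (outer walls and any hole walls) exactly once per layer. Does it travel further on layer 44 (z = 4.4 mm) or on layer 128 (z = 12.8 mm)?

Layer 44 (z = 4.4): the cone: at t=0.226 of its height the radius interpolates to r₁+(r₂−r₁)t = 9.323, giving a regular 24-gon of that circumradius (perimeter = 2·24·9.323·sin(180°/24) = 58.41 mm); (whole slice rotated 5° about Z — lengths, areas and connectivity unchanged). So its perimeter = 58.41 mm. Layer 128 (z = 12.8): the cone (r1=10→r2=7) has section circumradius 8.031 here — a regular 24-gon (perimeter = 2·24·8.031·sin(180°/24) = 50.31 mm); (whole slice rotated 5° about Z — lengths, areas and connectivity unchanged). So its perimeter = 50.31 mm. Layer 44 is larger (58.41 vs 50.31 mm).

layer 44 (z = 4.4 mm)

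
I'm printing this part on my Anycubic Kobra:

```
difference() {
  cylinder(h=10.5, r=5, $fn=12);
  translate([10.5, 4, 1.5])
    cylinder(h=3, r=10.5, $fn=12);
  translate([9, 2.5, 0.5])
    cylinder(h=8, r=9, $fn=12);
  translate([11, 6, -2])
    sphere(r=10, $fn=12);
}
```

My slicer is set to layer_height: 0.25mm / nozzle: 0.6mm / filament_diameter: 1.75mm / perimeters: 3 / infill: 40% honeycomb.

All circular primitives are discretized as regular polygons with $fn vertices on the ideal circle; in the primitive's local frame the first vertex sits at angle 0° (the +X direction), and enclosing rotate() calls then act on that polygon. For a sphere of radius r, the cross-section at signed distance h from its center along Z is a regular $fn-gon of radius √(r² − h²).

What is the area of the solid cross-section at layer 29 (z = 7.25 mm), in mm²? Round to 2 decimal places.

At z = 7.25 mm: the cylinder: section is a regular 12-gon, circumradius r=5 (area = (12/2)·5.000²·sin(360°/12) = 75.00 mm²); the cylinder at (10.5, 4) does not reach this height (z outside [1.5, 4.5]); the r=9 cylinder at (9, 2.5) contributes a regular 12-gon of circumradius 9 (area = (12/2)·9.000²·sin(360°/12) = 243.00 mm²); the r=10 sphere at (11, 6) contributes a regular 12-gon of circumradius √(10²−9.25²) = 3.800 (area = (12/2)·3.800²·sin(360°/12) = 43.31 mm²); Taking the first minus the rest: starting from the r=5 cylinder (75.00 mm²), the r=9 cylinder at (9, 2.5) partially overlaps it — only the 27.91 mm² overlap (of its 243.00 mm²) is removed, clipping the outline; the r=10 sphere at (11, 6) misses the remaining region (no effect) — area = 47.09 mm². Overall, the cross-section is a single solid region. Net area = 47.09 mm².

47.09 mm²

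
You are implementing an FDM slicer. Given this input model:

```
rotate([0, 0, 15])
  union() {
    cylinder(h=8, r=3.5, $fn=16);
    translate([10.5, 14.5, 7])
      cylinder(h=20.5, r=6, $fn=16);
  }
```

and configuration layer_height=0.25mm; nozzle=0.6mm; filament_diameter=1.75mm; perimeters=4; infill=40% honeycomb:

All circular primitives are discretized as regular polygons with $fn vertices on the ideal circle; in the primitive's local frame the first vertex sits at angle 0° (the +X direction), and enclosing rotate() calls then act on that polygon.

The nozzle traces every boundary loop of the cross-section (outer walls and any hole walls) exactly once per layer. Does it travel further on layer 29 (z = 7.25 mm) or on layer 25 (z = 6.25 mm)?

layer 29 (z = 7.25 mm)

Layer 29 (z = 7.25): the r=3.5 cylinder contributes a regular 16-gon of circumradius 3.5 (perimeter = 2·16·3.500·sin(180°/16) = 21.85 mm); the r=6 cylinder at (10.5, 14.5) contributes a regular 16-gon of circumradius 6 (perimeter = 2·16·6.000·sin(180°/16) = 37.46 mm); Merging all regions: the 2 present regions are separate (no shared area or edge), so areas and boundary lengths simply add and each stays a separate island — boundary = 59.31 mm; (whole slice rotated 15° about Z — lengths, areas and connectivity unchanged). So its perimeter = 59.31 mm. Layer 25 (z = 6.25): the r=3.5 cylinder contributes a regular 16-gon of circumradius 3.5 (perimeter = 2·16·3.500·sin(180°/16) = 21.85 mm); the cylinder at (10.5, 14.5) is absent (z outside [7, 27.5]); Merging all regions: only the r=3.5 cylinder is present, so the union is just that shape — boundary = 21.85 mm; (whole slice rotated 15° about Z — lengths, areas and connectivity unchanged). So its perimeter = 21.85 mm. Layer 29 is larger (59.31 vs 21.85 mm).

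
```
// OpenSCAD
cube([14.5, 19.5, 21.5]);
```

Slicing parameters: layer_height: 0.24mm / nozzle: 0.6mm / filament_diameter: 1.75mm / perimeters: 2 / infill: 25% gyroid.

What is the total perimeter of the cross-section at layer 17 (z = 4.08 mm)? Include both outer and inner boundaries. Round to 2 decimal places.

68.00 mm

At z = 4.08 mm: the cube is present — its section is the full 14.5×19.5 rectangle (perimeter 68.00 mm). Overall, the cross-section is a single solid region. Total boundary length (outer) = 68.00 mm.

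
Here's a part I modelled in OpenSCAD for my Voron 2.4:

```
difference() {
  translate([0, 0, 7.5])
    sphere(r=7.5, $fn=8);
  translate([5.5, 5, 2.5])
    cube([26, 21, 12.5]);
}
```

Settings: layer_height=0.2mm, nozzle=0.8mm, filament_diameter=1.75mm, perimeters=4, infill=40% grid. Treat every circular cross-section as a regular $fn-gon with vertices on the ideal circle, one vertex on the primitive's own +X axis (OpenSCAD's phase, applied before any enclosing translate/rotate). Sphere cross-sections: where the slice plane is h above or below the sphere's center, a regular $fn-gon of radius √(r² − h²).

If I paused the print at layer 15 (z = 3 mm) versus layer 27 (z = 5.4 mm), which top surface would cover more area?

Layer 15 (z = 3): the r=7.5 sphere contributes a regular 8-gon of circumradius √(7.5²−4.5²) = 6.000 (area = (8/2)·6.000²·sin(360°/8) = 101.82 mm²); the cube at (5.5, 5) (footprint 26×21) is included at this height (area 546.00 mm²); Subtracting the remaining from the first: starting from the r=7.5 sphere (101.82 mm²), the 26×21 cube at (5.5, 5) misses the remaining region (no effect) — area = 101.82 mm². So its area = 101.82 mm². Layer 27 (z = 5.4): the sphere: section is a regular 8-gon, circumradius = √(r²−h²) = √(7.5²−2.1²) = 7.200 (area = (8/2)·7.200²·sin(360°/8) = 146.63 mm²); the 26×21 cube at (5.5, 5) contributes its full rectangle (area 546.00 mm²); Subtracting the remaining from the first: starting from the r=7.5 sphere (146.63 mm²), the 26×21 cube at (5.5, 5) misses the remaining region (no effect) — area = 146.63 mm². So its area = 146.63 mm². Layer 27 is larger (146.63 vs 101.82 mm²).

layer 27 (z = 5.4 mm)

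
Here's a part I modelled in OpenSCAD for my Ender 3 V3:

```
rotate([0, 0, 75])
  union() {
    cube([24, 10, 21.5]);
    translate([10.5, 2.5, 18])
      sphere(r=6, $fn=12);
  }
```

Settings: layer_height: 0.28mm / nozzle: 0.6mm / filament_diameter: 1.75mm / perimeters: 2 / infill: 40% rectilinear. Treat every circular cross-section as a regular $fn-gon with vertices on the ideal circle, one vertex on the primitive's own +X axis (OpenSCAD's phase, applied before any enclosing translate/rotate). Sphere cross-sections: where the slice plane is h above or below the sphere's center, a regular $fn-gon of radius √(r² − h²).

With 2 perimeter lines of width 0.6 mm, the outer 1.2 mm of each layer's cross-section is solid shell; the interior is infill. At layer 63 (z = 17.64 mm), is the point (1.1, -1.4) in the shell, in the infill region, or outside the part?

At z = 17.64 mm: the cube is present — its section is the full 24×10 rectangle; the r=6 sphere at (10.5, 2.5) slices to a regular 12-gon of circumradius 5.989 (√(r²−h²) with h=0.36 from center); Taking the union: the regions partially overlap (shared area 82.08 mm²), so overlapping operands fuse into one piece — 1 connected region; (whole slice rotated 75° about Z — lengths, areas and connectivity unchanged). Overall, the cross-section is a single solid region. Undo the 75° rotation: the query point maps to (-1.068, -1.425) in the un-rotated model frame. The nearest boundary edge runs (5.18, 0.00)→(0.00, 0.00); distance from the point to it = 1.78 mm. The point is not inside any of the regions above, so it lies outside the cross-section (1.78 mm from the nearest boundary).

outside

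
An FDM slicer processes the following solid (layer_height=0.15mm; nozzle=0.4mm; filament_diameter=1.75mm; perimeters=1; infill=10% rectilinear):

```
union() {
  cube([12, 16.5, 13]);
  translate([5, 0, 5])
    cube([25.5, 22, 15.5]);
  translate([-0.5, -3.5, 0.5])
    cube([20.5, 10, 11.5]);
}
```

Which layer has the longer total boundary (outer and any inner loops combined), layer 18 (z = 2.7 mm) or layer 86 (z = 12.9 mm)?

Layer 18 (z = 2.7): the cube is present — its section is the full 12×16.5 rectangle (perimeter 57.00 mm); the cube at (5, 0) is not intersected at this z (z outside [5, 20.5]); the cube at (-0.5, -3.5) is present — its section is the full 20.5×10 rectangle (perimeter 61.00 mm); Taking the union: the regions partially overlap (shared area 78.00 mm²), so the edge portions inside another operand are dropped and the merged outline is re-measured after clipping — boundary = 81.00 mm. So its perimeter = 81.00 mm. Layer 86 (z = 12.9): the 12×16.5 cube contributes its full rectangle (perimeter 57.00 mm); the cube at (5, 0) (footprint 25.5×22) is included at this height (perimeter 95.00 mm); the cube at (-0.5, -3.5) is absent (z outside [0.5, 12]); Merging all regions: the regions partially overlap (shared area 115.50 mm²), so the edge portions inside another operand are dropped and the merged outline is re-measured after clipping — boundary = 105.00 mm. So its perimeter = 105.00 mm. Layer 86 is larger (105.00 vs 81.00 mm).

layer 86 (z = 12.9 mm)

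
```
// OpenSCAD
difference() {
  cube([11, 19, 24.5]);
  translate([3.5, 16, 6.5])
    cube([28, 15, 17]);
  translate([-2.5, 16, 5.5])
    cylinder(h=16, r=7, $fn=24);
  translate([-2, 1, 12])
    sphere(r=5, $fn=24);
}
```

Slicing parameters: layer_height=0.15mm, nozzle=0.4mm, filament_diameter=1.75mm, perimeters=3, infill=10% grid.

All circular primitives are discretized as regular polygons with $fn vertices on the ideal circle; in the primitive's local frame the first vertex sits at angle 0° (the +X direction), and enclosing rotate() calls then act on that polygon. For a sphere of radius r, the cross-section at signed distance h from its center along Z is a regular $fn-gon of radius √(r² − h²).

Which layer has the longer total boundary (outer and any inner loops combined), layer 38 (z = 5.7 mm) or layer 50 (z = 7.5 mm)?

Layer 38 (z = 5.7): the cube is present — its section is the full 11×19 rectangle (perimeter 60.00 mm); the cube at (3.5, 16) is not intersected at this z (z outside [6.5, 23.5]); the r=7 cylinder at (-2.5, 16) contributes a regular 24-gon of circumradius 7 (perimeter = 2·24·7.000·sin(180°/24) = 43.86 mm); the sphere at (-2, 1) does not reach this height (|z−center|=6.300 > r=5); Taking the first minus the rest: starting from the 11×19 cube, the r=7 cylinder at (-2.5, 16) partially overlaps it — only the 33.73 mm² overlap (of its 152.19 mm²) is removed, clipping the outline — boundary = 58.26 mm. So its perimeter = 58.26 mm. Layer 50 (z = 7.5): the 11×19 cube contributes its full rectangle (perimeter 60.00 mm); the cube at (3.5, 16) (footprint 28×15) is included at this height (perimeter 86.00 mm); the r=7 cylinder at (-2.5, 16) gives a regular 24-gon of circumradius 7 (constant along its height) (perimeter = 2·24·7.000·sin(180°/24) = 43.86 mm); the sphere at (-2, 1): section is a regular 24-gon, circumradius = √(r²−h²) = √(5²−4.5²) = 2.179 (perimeter = 2·24·2.179·sin(180°/24) = 13.65 mm); Taking the first minus the rest: starting from the 11×19 cube, the 28×15 cube at (3.5, 16) partially overlaps it — only the 22.50 mm² overlap (of its 420.00 mm²) is removed, clipping the outline; the r=7 cylinder at (-2.5, 16) partially overlaps it — only the 31.52 mm² overlap (of its 152.19 mm²) is removed, clipping the outline; the r=5 sphere at (-2, 1) partially overlaps it — only the 0.19 mm² overlap (of its 14.75 mm²) is removed, clipping the outline — boundary = 51.47 mm. So its perimeter = 51.47 mm. Layer 38 is larger (58.26 vs 51.47 mm).

layer 38 (z = 5.7 mm)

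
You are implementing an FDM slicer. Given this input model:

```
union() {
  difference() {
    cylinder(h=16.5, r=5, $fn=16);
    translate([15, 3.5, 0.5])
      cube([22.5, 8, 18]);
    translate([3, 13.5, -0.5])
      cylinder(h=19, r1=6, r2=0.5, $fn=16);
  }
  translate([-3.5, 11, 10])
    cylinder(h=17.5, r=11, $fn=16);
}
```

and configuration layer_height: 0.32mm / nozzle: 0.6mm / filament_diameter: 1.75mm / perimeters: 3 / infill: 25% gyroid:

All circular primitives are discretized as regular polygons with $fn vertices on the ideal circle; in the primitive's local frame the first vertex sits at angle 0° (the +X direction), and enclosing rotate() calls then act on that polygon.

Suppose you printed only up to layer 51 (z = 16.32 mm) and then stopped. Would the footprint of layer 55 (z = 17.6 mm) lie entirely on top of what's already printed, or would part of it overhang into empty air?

Compare the two slices. At z = 16.32: the cylinder: section is a regular 16-gon, circumradius r=5 (area = (16/2)·5.000²·sin(360°/16) = 76.54 mm²); the cube at (15, 3.5) is present — its section is the full 22.5×8 rectangle (area 180.00 mm²); the cone at (3, 13.5) (r1=6→r2=0.5) has section circumradius 1.131 here — a regular 16-gon (area = (16/2)·1.131²·sin(360°/16) = 3.92 mm²); Taking the first minus the rest: starting from the r=5 cylinder (76.54 mm²), the 22.5×8 cube at (15, 3.5) misses the remaining region (no effect); the cone at (3, 13.5) misses the remaining region (no effect) — area = 76.54 mm²; the cylinder at (-3.5, 11): section is a regular 16-gon, circumradius r=11 (area = (16/2)·11.000²·sin(360°/16) = 370.44 mm²); Combining (union): the regions partially overlap — summed areas 446.97 mm² minus the doubly-counted overlap 28.09 mm² gives 418.88 mm² — area = 418.88 mm². At z = 17.6: the cylinder is not intersected at this z (z outside [0, 16.5]); the cube at (15, 3.5) (footprint 22.5×8) is included at this height (area 180.00 mm²); the cone at (3, 13.5): at t=0.953 of its height the radius interpolates to r₁+(r₂−r₁)t = 0.761, giving a regular 16-gon of that circumradius (area = (16/2)·0.761²·sin(360°/16) = 1.77 mm²); Subtracting the remaining from the first: the first operand is absent here, so nothing remains; the r=11 cylinder at (-3.5, 11) contributes a regular 16-gon of circumradius 11 (area = (16/2)·11.000²·sin(360°/16) = 370.44 mm²); Merging all regions: only the r=11 cylinder at (-3.5, 11) is present, so the union is just that shape — area = 370.44 mm². Checking containment: the cross-section at z = 17.6 is a subset of the cross-section at z = 16.32.

entirely on top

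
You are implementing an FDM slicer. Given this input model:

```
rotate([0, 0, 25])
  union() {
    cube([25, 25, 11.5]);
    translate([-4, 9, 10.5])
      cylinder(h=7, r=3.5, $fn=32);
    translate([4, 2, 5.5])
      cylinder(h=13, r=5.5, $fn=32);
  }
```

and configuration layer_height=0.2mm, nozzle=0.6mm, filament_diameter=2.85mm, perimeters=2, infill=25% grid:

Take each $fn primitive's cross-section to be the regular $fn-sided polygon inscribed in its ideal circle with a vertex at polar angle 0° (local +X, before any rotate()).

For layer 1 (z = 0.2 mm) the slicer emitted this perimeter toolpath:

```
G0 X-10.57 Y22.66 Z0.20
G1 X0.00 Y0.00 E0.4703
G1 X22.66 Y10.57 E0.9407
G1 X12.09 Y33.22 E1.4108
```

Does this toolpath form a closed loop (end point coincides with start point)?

Start point (G0): (-10.57, 22.66). End point (last G1): the path does not return to the start — open.

no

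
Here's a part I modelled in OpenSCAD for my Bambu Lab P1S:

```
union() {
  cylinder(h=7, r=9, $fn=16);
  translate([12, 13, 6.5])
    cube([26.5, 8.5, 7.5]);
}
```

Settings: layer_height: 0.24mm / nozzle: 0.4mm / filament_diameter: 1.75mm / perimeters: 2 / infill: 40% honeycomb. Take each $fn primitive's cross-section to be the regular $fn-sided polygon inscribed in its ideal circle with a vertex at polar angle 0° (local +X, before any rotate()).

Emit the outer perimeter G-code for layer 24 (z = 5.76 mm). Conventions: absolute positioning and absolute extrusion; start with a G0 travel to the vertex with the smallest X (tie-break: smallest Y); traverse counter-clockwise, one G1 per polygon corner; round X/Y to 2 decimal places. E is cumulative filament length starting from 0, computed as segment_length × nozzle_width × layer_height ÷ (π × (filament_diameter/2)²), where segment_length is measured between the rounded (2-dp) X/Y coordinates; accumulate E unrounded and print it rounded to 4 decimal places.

At z = 5.76 mm: the cylinder: section is a regular 16-gon, circumradius r=9; the cube at (12, 13) is not intersected at this z (z outside [6.5, 14]); Taking the union: only the r=9 cylinder is present, so the union is just that shape — 1 connected region. The outline is a single polygon with 16 vertices. Extrusion per mm of travel: 0.4 × 0.24 / (π × 0.875²) = 0.039912. Accumulating E over each segment gives final E = 2.2414.

G0 X-9.00 Y0.00 Z5.76
G1 X-8.31 Y-3.44 E0.1400
G1 X-6.36 Y-6.36 E0.2802
G1 X-3.44 Y-8.31 E0.4203
G1 X0.00 Y-9.00 E0.5603
G1 X3.44 Y-8.31 E0.7004
G1 X6.36 Y-6.36 E0.8405
G1 X8.31 Y-3.44 E0.9807
G1 X9.00 Y0.00 E1.1207
G1 X8.31 Y3.44 E1.2607
G1 X6.36 Y6.36 E1.4009
G1 X3.44 Y8.31 E1.5410
G1 X0.00 Y9.00 E1.6810
G1 X-3.44 Y8.31 E1.8211
G1 X-6.36 Y6.36 E1.9612
G1 X-8.31 Y3.44 E2.1014
G1 X-9.00 Y0.00 E2.2414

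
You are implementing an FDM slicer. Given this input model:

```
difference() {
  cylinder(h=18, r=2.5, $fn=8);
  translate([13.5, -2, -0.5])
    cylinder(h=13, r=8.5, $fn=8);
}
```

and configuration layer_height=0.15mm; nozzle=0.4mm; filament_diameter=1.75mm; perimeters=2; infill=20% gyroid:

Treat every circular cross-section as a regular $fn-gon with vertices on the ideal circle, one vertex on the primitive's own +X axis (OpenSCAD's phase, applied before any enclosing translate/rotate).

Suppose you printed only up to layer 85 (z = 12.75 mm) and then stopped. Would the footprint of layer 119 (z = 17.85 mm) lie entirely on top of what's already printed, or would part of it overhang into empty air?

Compare the two slices. At z = 12.75: the r=2.5 cylinder gives a regular 8-gon of circumradius 2.5 (constant along its height) (area = (8/2)·2.500²·sin(360°/8) = 17.68 mm²); the cylinder at (13.5, -2) does not reach this height (z outside [-0.5, 12.5]); Taking the first minus the rest: none of the subtracted shapes is present at this height, so the r=2.5 cylinder is unchanged — area = 17.68 mm². At z = 17.85: the cylinder: section is a regular 8-gon, circumradius r=2.5 (area = (8/2)·2.500²·sin(360°/8) = 17.68 mm²); the cylinder at (13.5, -2) does not reach this height (z outside [-0.5, 12.5]); Taking the first minus the rest: none of the subtracted shapes is present at this height, so the r=2.5 cylinder is unchanged — area = 17.68 mm². Checking containment: the cross-section at z = 17.85 is a subset of the cross-section at z = 12.75.

entirely on top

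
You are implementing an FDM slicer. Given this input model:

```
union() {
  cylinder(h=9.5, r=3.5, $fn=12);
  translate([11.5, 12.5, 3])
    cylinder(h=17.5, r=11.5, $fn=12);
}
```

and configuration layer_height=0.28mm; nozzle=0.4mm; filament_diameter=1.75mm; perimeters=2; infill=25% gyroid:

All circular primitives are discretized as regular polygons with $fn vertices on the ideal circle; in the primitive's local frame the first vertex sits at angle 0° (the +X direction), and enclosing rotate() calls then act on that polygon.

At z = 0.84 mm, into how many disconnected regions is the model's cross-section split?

At z = 0.84 mm: the cylinder: section is a regular 12-gon, circumradius r=3.5; the cylinder at (11.5, 12.5) is not intersected at this z (z outside [3, 20.5]); Combining (union): only the r=3.5 cylinder is present, so the union is just that shape — 1 connected region. The result has 1 disconnected region.

1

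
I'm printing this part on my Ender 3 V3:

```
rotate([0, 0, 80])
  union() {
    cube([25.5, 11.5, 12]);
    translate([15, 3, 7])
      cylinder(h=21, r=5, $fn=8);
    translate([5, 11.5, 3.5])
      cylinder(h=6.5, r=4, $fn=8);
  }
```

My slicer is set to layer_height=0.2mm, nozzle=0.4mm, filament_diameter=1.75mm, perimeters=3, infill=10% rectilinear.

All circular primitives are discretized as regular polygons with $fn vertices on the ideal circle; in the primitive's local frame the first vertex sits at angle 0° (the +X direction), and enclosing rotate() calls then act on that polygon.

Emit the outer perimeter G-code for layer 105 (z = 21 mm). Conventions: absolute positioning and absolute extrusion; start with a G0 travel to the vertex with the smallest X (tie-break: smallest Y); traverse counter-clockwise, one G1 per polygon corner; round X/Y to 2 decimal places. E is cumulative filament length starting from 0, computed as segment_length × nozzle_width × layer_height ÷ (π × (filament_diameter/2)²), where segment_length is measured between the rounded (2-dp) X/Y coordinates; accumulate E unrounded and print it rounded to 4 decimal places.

G0 X-5.27 Y16.16 Z21.00
G1 X-4.45 Y12.43 E0.1270
G1 X-1.22 Y10.37 E0.2544
G1 X2.52 Y11.20 E0.3819
G1 X4.57 Y14.42 E0.5088
G1 X3.75 Y18.16 E0.6362
G1 X0.52 Y20.22 E0.7636
G1 X-3.22 Y19.39 E0.8910
G1 X-5.27 Y16.16 E1.0182

At z = 21 mm: the cube is not intersected at this z (z outside [0, 12]); the cylinder at (15, 3): section is a regular 8-gon, circumradius r=5; the cylinder at (5, 11.5) is absent (z outside [3.5, 10]); Combining (union): only the r=5 cylinder at (15, 3) is present, so the union is just that shape — 1 connected region; (rotated 80° about Z; rotation is an isometry so areas/perimeters/island counts are preserved). The outline is a single polygon with 8 vertices. Extrusion per mm of travel: 0.4 × 0.2 / (π × 0.875²) = 0.033260. Accumulating E over each segment gives final E = 1.0182.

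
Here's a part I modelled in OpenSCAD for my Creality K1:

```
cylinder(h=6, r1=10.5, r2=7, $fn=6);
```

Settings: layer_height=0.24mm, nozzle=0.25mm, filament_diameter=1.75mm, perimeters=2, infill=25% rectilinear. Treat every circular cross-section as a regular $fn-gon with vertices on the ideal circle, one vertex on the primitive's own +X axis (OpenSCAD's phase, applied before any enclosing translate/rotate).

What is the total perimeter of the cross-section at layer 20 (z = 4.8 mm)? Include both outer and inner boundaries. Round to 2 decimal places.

46.20 mm

At z = 4.8 mm: the cone contributes a regular 6-gon of circumradius 7.700 (interpolated between r1=10.5 and r2=7 at t=0.800) (perimeter = 2·6·7.700·sin(180°/6) = 46.20 mm). Overall, the cross-section is a single solid region. Total boundary length (outer) = 46.20 mm.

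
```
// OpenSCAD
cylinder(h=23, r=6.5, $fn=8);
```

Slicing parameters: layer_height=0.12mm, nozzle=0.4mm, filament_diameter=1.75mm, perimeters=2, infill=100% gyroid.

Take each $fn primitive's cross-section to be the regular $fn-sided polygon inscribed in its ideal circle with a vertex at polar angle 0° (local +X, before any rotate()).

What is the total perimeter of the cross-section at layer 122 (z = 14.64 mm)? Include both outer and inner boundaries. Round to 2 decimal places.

At z = 14.64 mm: the cylinder: section is a regular 8-gon, circumradius r=6.5 (perimeter = 2·8·6.500·sin(180°/8) = 39.80 mm). Overall, the cross-section is a single solid region. Total boundary length (outer) = 39.80 mm.

39.80 mm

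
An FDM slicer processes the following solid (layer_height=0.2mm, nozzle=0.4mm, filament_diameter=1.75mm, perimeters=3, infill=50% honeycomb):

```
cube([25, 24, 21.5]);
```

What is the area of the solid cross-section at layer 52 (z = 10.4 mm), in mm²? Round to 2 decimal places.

At z = 10.4 mm: the cube (footprint 25×24) is included at this height (area 600.00 mm²). Overall, the cross-section is a single solid region. Net area = 600.00 mm².

600.00 mm²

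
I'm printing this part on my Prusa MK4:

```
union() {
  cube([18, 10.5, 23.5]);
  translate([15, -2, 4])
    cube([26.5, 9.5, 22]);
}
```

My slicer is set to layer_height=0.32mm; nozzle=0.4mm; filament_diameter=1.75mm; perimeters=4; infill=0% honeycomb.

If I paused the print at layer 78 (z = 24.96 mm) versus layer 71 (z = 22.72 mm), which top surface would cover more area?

Layer 78 (z = 24.96): the cube does not reach this height (z outside [0, 23.5]); the cube at (15, -2) is present — its section is the full 26.5×9.5 rectangle (area 251.75 mm²); Merging all regions: only the 26.5×9.5 cube at (15, -2) is present, so the union is just that shape — area = 251.75 mm². So its area = 251.75 mm². Layer 71 (z = 22.72): the cube is present — its section is the full 18×10.5 rectangle (area 189.00 mm²); the 26.5×9.5 cube at (15, -2) contributes its full rectangle (area 251.75 mm²); Merging all regions: the regions partially overlap — summed areas 440.75 mm² minus the doubly-counted overlap 22.50 mm² gives 418.25 mm² — area = 418.25 mm². So its area = 418.25 mm². Layer 71 is larger (418.25 vs 251.75 mm²).

layer 71 (z = 22.72 mm)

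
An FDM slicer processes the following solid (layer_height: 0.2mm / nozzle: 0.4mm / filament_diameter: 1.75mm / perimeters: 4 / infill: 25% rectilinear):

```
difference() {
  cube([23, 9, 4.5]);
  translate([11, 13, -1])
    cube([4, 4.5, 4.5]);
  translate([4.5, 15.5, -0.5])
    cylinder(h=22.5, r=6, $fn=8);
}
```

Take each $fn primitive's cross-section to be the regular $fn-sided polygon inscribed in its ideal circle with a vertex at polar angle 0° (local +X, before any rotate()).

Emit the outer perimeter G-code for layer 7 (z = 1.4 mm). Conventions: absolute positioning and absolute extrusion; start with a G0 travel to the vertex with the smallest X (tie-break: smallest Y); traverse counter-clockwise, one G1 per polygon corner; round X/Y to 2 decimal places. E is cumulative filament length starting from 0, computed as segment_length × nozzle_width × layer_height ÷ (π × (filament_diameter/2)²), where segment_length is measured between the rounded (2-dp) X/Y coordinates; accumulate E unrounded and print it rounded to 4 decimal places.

At z = 1.4 mm: the cube (footprint 23×9) is included at this height; the cube at (11, 13) is present — its section is the full 4×4.5 rectangle; the r=6 cylinder at (4.5, 15.5) gives a regular 8-gon of circumradius 6 (constant along its height); After the difference (first − rest): starting from the 23×9 cube, the 4×4.5 cube at (11, 13) misses the remaining region (no effect); the r=6 cylinder at (4.5, 15.5) misses the remaining region (no effect) — 1 connected region. The outline is a single polygon with 4 vertices. Extrusion per mm of travel: 0.4 × 0.2 / (π × 0.875²) = 0.033260. Accumulating E over each segment gives final E = 2.1286.

G0 X0.00 Y0.00 Z1.40
G1 X23.00 Y0.00 E0.7650
G1 X23.00 Y9.00 E1.0643
G1 X0.00 Y9.00 E1.8293
G1 X0.00 Y0.00 E2.1286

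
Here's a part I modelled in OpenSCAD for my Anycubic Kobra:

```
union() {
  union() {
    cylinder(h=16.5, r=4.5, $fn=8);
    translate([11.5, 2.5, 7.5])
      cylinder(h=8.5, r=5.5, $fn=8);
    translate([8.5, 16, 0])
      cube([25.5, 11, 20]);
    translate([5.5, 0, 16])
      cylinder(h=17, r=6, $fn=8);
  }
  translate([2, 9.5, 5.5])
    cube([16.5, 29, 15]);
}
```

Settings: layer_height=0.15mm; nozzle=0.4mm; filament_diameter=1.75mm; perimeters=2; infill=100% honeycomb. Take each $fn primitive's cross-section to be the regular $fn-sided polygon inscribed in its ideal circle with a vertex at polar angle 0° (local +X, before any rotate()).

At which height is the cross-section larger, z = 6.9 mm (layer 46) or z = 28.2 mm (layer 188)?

Layer 46 (z = 6.9): the cylinder: section is a regular 8-gon, circumradius r=4.5 (area = (8/2)·4.500²·sin(360°/8) = 57.28 mm²); the cylinder at (11.5, 2.5) is absent (z outside [7.5, 16]); the 25.5×11 cube at (8.5, 16) contributes its full rectangle (area 280.50 mm²); the cylinder at (5.5, 0) is not intersected at this z (z outside [16, 33]); Taking the union: the 2 present regions are separate (no shared area or edge), so areas and boundary lengths simply add and each stays a separate island — area = 337.78 mm²; the 16.5×29 cube at (2, 9.5) contributes its full rectangle (area 478.50 mm²); Merging all regions: the regions partially overlap — summed areas 816.28 mm² minus the doubly-counted overlap 110.00 mm² gives 706.28 mm² — area = 706.28 mm². So its area = 706.28 mm². Layer 188 (z = 28.2): the cylinder does not reach this height (z outside [0, 16.5]); the cylinder at (11.5, 2.5) does not reach this height (z outside [7.5, 16]); the cube at (8.5, 16) is not intersected at this z (z outside [0, 20]); the r=6 cylinder at (5.5, 0) gives a regular 8-gon of circumradius 6 (constant along its height) (area = (8/2)·6.000²·sin(360°/8) = 101.82 mm²); Taking the union: only the r=6 cylinder at (5.5, 0) is present, so the union is just that shape — area = 101.82 mm²; the cube at (2, 9.5) is absent (z outside [5.5, 20.5]); Merging all regions: only the result so far is present, so the union is just that shape — area = 101.82 mm². So its area = 101.82 mm². Layer 46 is larger (706.28 vs 101.82 mm²).

layer 46 (z = 6.9 mm)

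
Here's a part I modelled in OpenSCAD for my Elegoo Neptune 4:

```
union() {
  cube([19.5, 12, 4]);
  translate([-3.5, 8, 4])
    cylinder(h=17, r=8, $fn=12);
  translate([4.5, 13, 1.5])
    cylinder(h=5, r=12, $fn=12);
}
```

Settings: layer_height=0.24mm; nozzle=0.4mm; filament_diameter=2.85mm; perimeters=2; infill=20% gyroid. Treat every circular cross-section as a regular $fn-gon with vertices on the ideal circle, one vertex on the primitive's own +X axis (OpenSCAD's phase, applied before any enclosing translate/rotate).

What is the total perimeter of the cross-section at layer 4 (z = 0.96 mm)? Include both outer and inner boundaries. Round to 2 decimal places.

63.00 mm

At z = 0.96 mm: the 19.5×12 cube contributes its full rectangle (perimeter 63.00 mm); the cylinder at (-3.5, 8) is absent (z outside [4, 21]); the cylinder at (4.5, 13) is absent (z outside [1.5, 6.5]); Taking the union: only the 19.5×12 cube is present, so the union is just that shape — boundary = 63.00 mm. Overall, the cross-section is a single solid region. Total boundary length (outer) = 63.00 mm.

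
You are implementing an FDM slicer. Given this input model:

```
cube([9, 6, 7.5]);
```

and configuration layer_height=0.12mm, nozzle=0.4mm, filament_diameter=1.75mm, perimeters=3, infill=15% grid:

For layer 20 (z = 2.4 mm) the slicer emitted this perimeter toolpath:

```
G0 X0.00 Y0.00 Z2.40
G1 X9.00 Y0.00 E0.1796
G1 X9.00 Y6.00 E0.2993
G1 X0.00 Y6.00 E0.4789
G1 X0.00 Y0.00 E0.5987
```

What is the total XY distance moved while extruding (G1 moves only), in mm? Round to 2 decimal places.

30.00 mm

Sum the Euclidean lengths of each G1 segment: total = 30.00 mm.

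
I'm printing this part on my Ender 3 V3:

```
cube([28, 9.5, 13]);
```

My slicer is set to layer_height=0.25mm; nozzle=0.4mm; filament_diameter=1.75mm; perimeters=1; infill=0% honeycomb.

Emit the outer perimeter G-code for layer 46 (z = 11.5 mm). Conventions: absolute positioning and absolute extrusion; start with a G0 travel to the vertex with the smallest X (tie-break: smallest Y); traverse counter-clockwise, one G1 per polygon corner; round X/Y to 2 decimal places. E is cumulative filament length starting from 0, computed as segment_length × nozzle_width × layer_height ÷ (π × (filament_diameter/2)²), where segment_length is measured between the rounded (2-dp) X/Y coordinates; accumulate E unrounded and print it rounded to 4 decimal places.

At z = 11.5 mm: the 28×9.5 cube contributes its full rectangle. The outline is a single polygon with 4 vertices. Extrusion per mm of travel: 0.4 × 0.25 / (π × 0.875²) = 0.041575. Accumulating E over each segment gives final E = 3.1181.

G0 X0.00 Y0.00 Z11.50
G1 X28.00 Y0.00 E1.1641
G1 X28.00 Y9.50 E1.5591
G1 X0.00 Y9.50 E2.7232
G1 X0.00 Y0.00 E3.1181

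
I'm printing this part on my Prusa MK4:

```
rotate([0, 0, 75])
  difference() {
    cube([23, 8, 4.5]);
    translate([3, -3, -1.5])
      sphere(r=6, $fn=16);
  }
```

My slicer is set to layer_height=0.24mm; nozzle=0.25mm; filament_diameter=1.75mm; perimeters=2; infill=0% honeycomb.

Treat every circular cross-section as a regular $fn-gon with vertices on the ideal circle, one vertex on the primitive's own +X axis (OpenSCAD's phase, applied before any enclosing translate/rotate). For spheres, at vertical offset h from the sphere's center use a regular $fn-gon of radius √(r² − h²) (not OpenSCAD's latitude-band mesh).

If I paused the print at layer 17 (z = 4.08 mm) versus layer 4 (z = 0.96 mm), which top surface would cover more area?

Layer 17 (z = 4.08): the cube is present — its section is the full 23×8 rectangle (area 184.00 mm²); the r=6 sphere at (3, -3) contributes a regular 16-gon of circumradius √(6²−5.58²) = 2.205 (area = (16/2)·2.205²·sin(360°/16) = 14.89 mm²); After the difference (first − rest): starting from the 23×8 cube (184.00 mm²), the r=6 sphere at (3, -3) misses the remaining region (no effect) — area = 184.00 mm²; (rotated 75° about Z; rotation is an isometry so areas/perimeters/island counts are preserved). So its area = 184.00 mm². Layer 4 (z = 0.96): the cube (footprint 23×8) is included at this height (area 184.00 mm²); the r=6 sphere at (3, -3) contributes a regular 16-gon of circumradius √(6²−2.46²) = 5.473 (area = (16/2)·5.473²·sin(360°/16) = 91.69 mm²); Subtracting the remaining from the first: starting from the 23×8 cube (184.00 mm²), the r=6 sphere at (3, -3) partially overlaps it — only the 13.92 mm² overlap (of its 91.69 mm²) is removed, clipping the outline — area = 170.08 mm²; (rotated 75° about Z; rotation is an isometry so areas/perimeters/island counts are preserved). So its area = 170.08 mm². Layer 17 is larger (184.00 vs 170.08 mm²).

layer 17 (z = 4.08 mm)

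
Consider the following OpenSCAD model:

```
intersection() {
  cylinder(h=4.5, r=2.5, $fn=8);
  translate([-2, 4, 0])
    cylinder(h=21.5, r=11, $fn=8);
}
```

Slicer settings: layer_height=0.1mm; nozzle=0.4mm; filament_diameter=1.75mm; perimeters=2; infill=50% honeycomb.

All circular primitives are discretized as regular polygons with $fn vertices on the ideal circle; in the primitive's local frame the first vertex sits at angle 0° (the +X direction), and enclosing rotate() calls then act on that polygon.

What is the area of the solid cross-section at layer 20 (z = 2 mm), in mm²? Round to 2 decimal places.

At z = 2 mm: the r=2.5 cylinder contributes a regular 8-gon of circumradius 2.5 (area = (8/2)·2.500²·sin(360°/8) = 17.68 mm²); the r=11 cylinder at (-2, 4) contributes a regular 8-gon of circumradius 11 (area = (8/2)·11.000²·sin(360°/8) = 342.24 mm²); Taking the intersection: the r=2.5 cylinder lies inside the r=11 cylinder at (-2, 4), so it is kept whole — area = 17.68 mm². Overall, the cross-section is a single solid region. Net area = 17.68 mm².

17.68 mm²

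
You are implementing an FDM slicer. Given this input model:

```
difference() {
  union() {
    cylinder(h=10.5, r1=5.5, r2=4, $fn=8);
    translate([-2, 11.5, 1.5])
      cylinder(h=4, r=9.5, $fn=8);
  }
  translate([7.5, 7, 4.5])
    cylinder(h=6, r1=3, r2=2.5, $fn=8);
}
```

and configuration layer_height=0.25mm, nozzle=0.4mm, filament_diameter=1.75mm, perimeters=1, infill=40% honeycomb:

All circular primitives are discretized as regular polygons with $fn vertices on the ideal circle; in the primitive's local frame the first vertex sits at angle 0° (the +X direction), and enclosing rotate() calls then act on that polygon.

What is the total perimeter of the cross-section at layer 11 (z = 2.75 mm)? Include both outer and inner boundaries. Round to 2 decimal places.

74.43 mm

At z = 2.75 mm: the cone: at t=0.262 of its height the radius interpolates to r₁+(r₂−r₁)t = 5.107, giving a regular 8-gon of that circumradius (perimeter = 2·8·5.107·sin(180°/8) = 31.27 mm); the cylinder at (-2, 11.5): section is a regular 8-gon, circumradius r=9.5 (perimeter = 2·8·9.500·sin(180°/8) = 58.17 mm); Merging all regions: the regions partially overlap (shared area 10.45 mm²), so the edge portions inside another operand are dropped and the merged outline is re-measured after clipping — boundary = 74.43 mm; the cone at (7.5, 7) is absent (z outside [4.5, 10.5]); Taking the first minus the rest: none of the subtracted shapes is present at this height, so the result so far is unchanged — boundary = 74.43 mm. Overall, the cross-section is a single solid region. Total boundary length (outer) = 74.43 mm.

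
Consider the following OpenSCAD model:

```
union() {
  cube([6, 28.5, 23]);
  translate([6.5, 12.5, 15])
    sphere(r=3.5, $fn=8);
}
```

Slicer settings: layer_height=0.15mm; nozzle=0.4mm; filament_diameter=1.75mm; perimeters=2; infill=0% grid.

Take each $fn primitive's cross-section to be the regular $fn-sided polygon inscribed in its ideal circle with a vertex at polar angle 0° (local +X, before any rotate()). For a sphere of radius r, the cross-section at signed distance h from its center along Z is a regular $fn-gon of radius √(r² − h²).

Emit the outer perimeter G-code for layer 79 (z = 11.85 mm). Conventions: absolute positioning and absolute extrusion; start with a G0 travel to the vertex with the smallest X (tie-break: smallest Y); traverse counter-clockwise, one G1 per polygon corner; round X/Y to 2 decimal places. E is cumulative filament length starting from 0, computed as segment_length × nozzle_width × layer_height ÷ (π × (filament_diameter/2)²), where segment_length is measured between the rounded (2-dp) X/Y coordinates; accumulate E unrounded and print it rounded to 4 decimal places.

G0 X0.00 Y0.00 Z11.85
G1 X6.00 Y0.00 E0.1497
G1 X6.00 Y11.18 E0.4286
G1 X6.50 Y10.97 E0.4421
G1 X7.58 Y11.42 E0.4713
G1 X8.03 Y12.50 E0.5005
G1 X7.58 Y13.58 E0.5296
G1 X6.50 Y14.03 E0.5588
G1 X6.00 Y13.82 E0.5724
G1 X6.00 Y28.50 E0.9385
G1 X0.00 Y28.50 E1.0882
G1 X0.00 Y0.00 E1.7992

At z = 11.85 mm: the cube (footprint 6×28.5) is included at this height; the r=3.5 sphere at (6.5, 12.5) contributes a regular 8-gon of circumradius √(3.5²−3.15²) = 1.526; Combining (union): the regions partially overlap (shared area 1.87 mm²), so overlapping operands fuse into one piece — 1 connected region. The outline is a single polygon with 11 vertices. Extrusion per mm of travel: 0.4 × 0.15 / (π × 0.875²) = 0.024945. Accumulating E over each segment gives final E = 1.7992.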